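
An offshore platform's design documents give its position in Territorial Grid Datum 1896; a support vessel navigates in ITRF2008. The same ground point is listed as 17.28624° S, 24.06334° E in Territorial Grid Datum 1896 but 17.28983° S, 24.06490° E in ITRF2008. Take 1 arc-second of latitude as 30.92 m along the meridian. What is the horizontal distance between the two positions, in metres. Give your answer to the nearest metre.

Δφ = -17.28983° − -17.28624° = -0.00359°; Δλ = 24.06490° − 24.06334° = +0.00156°.
1° of latitude = 3600 × 30.92 = 111312 m.
ΔN = Δφ × 111312 = -399.6 m; ΔE = Δλ × 111312 × cos(-17.28624°) = +0.00156 × 111312 × 0.954832 = 165.8 m.
Distance = √(ΔE² + ΔN²) = √(165.8² + (-399.6)²) = 432.6 m.

433 m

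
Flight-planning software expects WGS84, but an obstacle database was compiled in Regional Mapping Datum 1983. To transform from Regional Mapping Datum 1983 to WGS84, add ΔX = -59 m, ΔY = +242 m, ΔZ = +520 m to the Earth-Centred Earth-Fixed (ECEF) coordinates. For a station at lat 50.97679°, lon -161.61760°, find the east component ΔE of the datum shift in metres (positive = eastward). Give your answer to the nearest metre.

ΔE = -248 m

At φ = 50.97679°, λ = -161.61760°: sin φ = 0.776891, cos φ = 0.629635, sin λ = -0.315358, cos λ = -0.948973.
ΔE = −sin λ·ΔX + cos λ·ΔY = −(-0.315358)·(-59) + (-0.948973)·(242) = -248.26 m.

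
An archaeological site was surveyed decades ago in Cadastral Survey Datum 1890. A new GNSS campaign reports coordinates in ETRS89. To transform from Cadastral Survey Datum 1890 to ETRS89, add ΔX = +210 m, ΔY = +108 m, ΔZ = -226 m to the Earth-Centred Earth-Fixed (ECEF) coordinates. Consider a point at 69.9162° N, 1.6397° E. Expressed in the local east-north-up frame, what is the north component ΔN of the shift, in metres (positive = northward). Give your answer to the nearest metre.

The local north axis is (−sin φ cos λ, −sin φ sin λ, cos φ), giving ΔN = -197.149 − 2.902 − 77.607 = -277.66 m.

ΔN = -278 m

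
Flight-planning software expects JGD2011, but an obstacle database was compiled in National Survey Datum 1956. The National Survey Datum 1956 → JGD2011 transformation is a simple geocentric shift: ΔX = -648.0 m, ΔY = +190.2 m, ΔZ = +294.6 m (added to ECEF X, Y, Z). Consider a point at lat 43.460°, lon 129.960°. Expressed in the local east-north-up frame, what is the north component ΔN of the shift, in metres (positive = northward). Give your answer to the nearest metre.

At φ = 43.460°, λ = 129.960°: sin φ = 0.687848, cos φ = 0.725855, sin λ = 0.766493, cos λ = -0.642253.
ΔN = −sin φ cos λ·ΔX − sin φ sin λ·ΔY + cos φ·ΔZ = −(0.687848)(-0.642253)(-648.0) − (0.687848)(0.766493)(190.2) + (0.725855)(294.6) = -172.71 m.

ΔN = -173 m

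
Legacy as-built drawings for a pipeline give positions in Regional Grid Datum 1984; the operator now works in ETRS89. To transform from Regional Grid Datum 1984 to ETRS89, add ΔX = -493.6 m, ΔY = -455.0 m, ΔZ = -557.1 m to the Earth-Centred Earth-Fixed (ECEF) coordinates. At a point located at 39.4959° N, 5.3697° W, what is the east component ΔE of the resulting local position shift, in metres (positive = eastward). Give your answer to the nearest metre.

The local east axis at (φ, λ) is (−sin λ, cos λ, 0), so ΔE = −sin(-5.3697°)·(-493.6) + cos(-5.3697°)·(-455.0) = -499.20 m.

ΔE = -499 m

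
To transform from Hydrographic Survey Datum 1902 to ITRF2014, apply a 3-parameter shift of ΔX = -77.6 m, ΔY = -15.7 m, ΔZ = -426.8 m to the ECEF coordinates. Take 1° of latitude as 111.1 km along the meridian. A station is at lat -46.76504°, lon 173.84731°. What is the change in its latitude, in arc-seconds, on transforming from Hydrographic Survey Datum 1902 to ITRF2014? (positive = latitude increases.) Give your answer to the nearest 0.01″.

sin φ = -0.728551, cos φ = 0.684992, sin λ = 0.107178, cos λ = -0.994240.
North component: ΔN = −sin φ cos λ·ΔX − sin φ sin λ·ΔY + cos φ·ΔZ = −(-0.728551)(-0.994240)(-77.6) − (-0.728551)(0.107178)(-15.7) + (0.684992)(-426.8) = -237.37 m.
1° of latitude spans 111100 m, so Δφ = -237.37 / 111100 × 3600 = -7.692″.

Δφ = -7.69″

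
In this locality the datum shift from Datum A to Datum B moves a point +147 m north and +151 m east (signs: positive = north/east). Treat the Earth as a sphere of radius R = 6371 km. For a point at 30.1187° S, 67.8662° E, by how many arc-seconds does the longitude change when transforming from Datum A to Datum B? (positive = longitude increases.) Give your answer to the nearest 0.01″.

Δλ = 5.65″

At latitude -30.1187°, cos φ = 0.864988.
One radian of longitude at latitude φ spans R cos φ, so Δλ = ΔE / (R cos φ) = 151.0 / (6371000 × 0.864988) = 2.7401e-05 rad = 5.652″.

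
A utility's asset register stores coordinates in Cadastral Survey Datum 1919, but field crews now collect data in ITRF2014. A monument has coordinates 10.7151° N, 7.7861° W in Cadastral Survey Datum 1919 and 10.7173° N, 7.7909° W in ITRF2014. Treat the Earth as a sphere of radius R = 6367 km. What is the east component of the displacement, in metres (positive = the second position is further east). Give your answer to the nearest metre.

Δφ = 10.7173° − 10.7151° = +0.0022°; Δλ = -7.7909° − -7.7861° = -0.0048°.
1° along a meridian = πR/180 = 111125 m.
ΔN = Δφ × 111125 = 244.5 m; ΔE = Δλ × 111125 × cos(10.7151°) = -0.0048 × 111125 × 0.982564 = -524.1 m.

ΔE = -524 m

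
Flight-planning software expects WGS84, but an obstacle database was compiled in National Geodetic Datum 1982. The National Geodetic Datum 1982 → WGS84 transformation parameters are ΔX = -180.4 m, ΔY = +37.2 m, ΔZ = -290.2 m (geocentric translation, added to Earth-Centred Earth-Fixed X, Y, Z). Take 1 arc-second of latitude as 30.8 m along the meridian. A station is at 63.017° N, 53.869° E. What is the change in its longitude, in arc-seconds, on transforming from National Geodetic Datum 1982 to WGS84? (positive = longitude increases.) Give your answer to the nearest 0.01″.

sin φ = 0.891141, cos φ = 0.453726, sin λ = 0.807671, cos λ = 0.589633.
East component: ΔE = −sin λ·ΔX + cos λ·ΔY = −(0.807671)(-180.4) + (0.589633)(37.2) = 167.64 m.
1° of latitude spans 3600 × 30.80 = 110880 m; at latitude φ, 1° of longitude spans that × cos φ = 50309.2 m, so Δλ = 167.64 / 50309.2 × 3600 = 11.996″.

Δλ = 12.00″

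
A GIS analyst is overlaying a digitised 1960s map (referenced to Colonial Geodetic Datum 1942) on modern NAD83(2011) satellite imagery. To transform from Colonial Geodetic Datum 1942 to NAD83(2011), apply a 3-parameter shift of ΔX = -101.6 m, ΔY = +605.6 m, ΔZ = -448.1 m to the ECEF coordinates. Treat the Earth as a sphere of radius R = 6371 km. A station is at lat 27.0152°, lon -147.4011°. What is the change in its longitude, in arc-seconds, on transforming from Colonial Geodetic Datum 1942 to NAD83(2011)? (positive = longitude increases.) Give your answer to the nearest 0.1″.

Δλ = -20.5″

sin φ = 0.454227, cos φ = 0.890886, sin λ = -0.538755, cos λ = -0.842463.
East component: ΔE = −sin λ·ΔX + cos λ·ΔY = −(-0.538755)(-101.6) + (-0.842463)(605.6) = -564.93 m.
1° of latitude spans πR/180 = 111195 m; at latitude φ, 1° of longitude spans that × cos φ = 99062.0 m, so Δλ = -564.93 / 99062.0 × 3600 = -20.530″.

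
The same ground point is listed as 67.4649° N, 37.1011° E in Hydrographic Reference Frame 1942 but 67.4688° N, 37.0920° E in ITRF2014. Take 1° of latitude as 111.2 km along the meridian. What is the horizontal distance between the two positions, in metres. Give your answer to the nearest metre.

582 m

Δφ = 67.4688° − 67.4649° = +0.0039°; Δλ = 37.0920° − 37.1011° = -0.0091°.
ΔN = Δφ × 111200 = 433.7 m; ΔE = Δλ × 111200 × cos(67.4649°) = -0.0091 × 111200 × 0.383249 = -387.8 m.
Distance = √(ΔE² + ΔN²) = √((-387.8)² + 433.7²) = 581.8 m.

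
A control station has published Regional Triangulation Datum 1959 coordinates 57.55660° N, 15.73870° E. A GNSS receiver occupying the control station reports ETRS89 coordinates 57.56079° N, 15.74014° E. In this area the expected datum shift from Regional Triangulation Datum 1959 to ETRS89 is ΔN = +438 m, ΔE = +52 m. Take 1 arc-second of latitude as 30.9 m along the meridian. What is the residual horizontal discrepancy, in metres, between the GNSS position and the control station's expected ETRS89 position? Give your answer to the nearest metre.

44 m

Observed coordinate differences: Δφ = +0.00419°, Δλ = +0.00144°.
Converting to metres (1° lat = 111240 m, cos φ = 0.536466): observed ΔN = 466.1 m, observed ΔE = 85.9 m.
Subtracting the expected shift leaves a residual of 466.1 − (438) = 28.1 m north and 85.9 − (52) = 33.9 m east.
Residual distance = √(28.1² + 33.9²) = 44.1 m.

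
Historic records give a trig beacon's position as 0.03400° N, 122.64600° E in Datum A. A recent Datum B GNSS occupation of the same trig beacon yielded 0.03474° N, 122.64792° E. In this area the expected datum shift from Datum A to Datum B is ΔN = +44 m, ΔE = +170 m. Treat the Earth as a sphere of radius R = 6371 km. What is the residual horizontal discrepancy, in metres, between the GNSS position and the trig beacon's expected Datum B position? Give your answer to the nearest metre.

Observed coordinate differences: Δφ = +0.00074°, Δλ = +0.00192°.
Converting to metres (1° lat = 111195 m, cos φ = 1.000000): observed ΔN = 82.3 m, observed ΔE = 213.5 m.
Subtracting the expected shift leaves a residual of 82.3 − (44) = 38.3 m north and 213.5 − (170) = 43.5 m east.
Residual distance = √(38.3² + 43.5²) = 57.9 m.

58 m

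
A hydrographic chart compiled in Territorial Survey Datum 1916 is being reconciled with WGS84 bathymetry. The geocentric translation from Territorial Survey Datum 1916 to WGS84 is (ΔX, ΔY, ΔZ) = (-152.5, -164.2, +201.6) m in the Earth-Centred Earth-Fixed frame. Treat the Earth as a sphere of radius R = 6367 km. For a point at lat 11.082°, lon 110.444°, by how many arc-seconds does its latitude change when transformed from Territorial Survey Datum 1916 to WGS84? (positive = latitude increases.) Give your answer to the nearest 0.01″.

Δφ = 7.04″

sin φ = 0.192214, cos φ = 0.981353, sin λ = 0.937014, cos λ = -0.349292.
North component: ΔN = −sin φ cos λ·ΔX − sin φ sin λ·ΔY + cos φ·ΔZ = −(0.192214)(-0.349292)(-152.5) − (0.192214)(0.937014)(-164.2) + (0.981353)(201.6) = 217.18 m.
1° of latitude spans πR/180 = 111125 m, so Δφ = 217.18 / 111125 × 3600 = 7.036″.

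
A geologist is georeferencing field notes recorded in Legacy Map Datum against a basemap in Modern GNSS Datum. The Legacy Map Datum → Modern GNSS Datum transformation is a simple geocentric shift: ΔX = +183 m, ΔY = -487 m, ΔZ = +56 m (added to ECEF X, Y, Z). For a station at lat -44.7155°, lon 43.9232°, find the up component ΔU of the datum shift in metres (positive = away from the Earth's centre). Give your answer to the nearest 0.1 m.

ΔU = -185.8 m

The local up (radial) axis is (cos φ cos λ, cos φ sin λ, sin φ), giving ΔU = 93.665 − 240.064 − 39.401 = -185.80 m.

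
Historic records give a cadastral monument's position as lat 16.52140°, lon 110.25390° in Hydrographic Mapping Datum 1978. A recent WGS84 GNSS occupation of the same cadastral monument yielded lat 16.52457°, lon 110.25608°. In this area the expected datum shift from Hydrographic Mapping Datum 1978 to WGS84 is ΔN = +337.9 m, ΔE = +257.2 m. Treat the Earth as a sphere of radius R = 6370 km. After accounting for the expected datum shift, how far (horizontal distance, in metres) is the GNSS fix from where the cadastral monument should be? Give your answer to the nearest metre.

29 m

Observed coordinate differences: Δφ = +0.00317°, Δλ = +0.00218°.
Converting to metres (1° lat = 111177 m, cos φ = 0.958714): observed ΔN = 352.4 m, observed ΔE = 232.4 m.
Subtracting the expected shift leaves a residual of 352.4 − (337.9) = 14.5 m north and 232.4 − (257.2) = -24.8 m east.
Residual distance = √(14.5² + (-24.8)²) = 28.8 m.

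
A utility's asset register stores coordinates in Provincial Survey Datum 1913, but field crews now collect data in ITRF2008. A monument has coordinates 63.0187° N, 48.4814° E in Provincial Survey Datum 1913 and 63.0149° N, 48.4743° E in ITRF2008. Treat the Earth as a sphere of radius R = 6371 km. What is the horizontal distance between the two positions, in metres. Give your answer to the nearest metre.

Δφ = 63.0149° − 63.0187° = -0.0038°; Δλ = 48.4743° − 48.4814° = -0.0071°.
1° along a meridian = πR/180 = 111195 m.
ΔN = Δφ × 111195 = -422.5 m; ΔE = Δλ × 111195 × cos(63.0187°) = -0.0071 × 111195 × 0.453700 = -358.2 m.
Distance = √(ΔE² + ΔN²) = √((-358.2)² + (-422.5)²) = 553.9 m.

554 m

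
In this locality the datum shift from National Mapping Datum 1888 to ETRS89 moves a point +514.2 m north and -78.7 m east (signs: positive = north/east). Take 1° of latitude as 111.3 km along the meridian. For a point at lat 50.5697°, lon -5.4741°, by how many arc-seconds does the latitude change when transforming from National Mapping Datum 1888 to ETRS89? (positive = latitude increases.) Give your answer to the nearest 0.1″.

Δφ = 16.6″

1° of latitude = 111.3 km, so Δφ = 514.2 / 111300 = 0.0046199° = 16.632″.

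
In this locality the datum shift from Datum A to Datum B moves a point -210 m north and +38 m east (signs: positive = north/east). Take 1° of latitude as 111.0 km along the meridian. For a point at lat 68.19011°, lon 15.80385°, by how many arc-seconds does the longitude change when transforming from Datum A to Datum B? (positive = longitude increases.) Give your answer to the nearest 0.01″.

At latitude 68.19011°, cos φ = 0.371528.
1° of longitude at this latitude = 111.0 × cos φ = 41.24 km, so Δλ = 38.0 / 41239.6 = 0.0009214° = 3.317″.

Δλ = 3.32″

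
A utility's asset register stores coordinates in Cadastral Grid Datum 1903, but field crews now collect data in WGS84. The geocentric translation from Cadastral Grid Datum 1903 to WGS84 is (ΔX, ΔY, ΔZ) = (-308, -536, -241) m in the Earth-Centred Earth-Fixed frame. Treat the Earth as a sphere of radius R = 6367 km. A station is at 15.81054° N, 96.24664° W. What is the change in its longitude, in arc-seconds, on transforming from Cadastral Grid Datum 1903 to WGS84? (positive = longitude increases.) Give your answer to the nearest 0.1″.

Δλ = -8.3″

sin φ = 0.272457, cos φ = 0.962168, sin λ = -0.994063, cos λ = -0.108809.
East component: ΔE = −sin λ·ΔX + cos λ·ΔY = −(-0.994063)(-308) + (-0.108809)(-536) = -247.85 m.
1° of latitude spans πR/180 = 111125 m; at latitude φ, 1° of longitude spans that × cos φ = 106921.0 m, so Δλ = -247.85 / 106921.0 × 3600 = -8.345″.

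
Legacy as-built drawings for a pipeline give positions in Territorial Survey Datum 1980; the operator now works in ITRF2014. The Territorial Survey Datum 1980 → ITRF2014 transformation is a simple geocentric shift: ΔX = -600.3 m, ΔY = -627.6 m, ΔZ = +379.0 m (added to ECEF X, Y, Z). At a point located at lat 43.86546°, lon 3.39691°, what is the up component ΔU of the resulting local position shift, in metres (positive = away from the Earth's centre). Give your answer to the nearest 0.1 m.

The local up (radial) axis is (cos φ cos λ, cos φ sin λ, sin φ), giving ΔU = -432.037 − 26.811 + 262.635 = -196.21 m.

ΔU = -196.2 m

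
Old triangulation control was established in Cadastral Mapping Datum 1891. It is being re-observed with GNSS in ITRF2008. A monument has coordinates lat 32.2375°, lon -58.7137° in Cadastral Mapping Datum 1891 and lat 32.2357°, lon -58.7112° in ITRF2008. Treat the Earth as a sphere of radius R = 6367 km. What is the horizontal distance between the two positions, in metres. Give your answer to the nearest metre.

309 m

Δφ = 32.2357° − 32.2375° = -0.0018°; Δλ = -58.7112° − -58.7137° = +0.0025°.
1° along a meridian = πR/180 = 111125 m.
ΔN = Δφ × 111125 = -200.0 m; ΔE = Δλ × 111125 × cos(32.2375°) = +0.0025 × 111125 × 0.845844 = 235.0 m.
Distance = √(ΔE² + ΔN²) = √(235.0² + (-200.0)²) = 308.6 m.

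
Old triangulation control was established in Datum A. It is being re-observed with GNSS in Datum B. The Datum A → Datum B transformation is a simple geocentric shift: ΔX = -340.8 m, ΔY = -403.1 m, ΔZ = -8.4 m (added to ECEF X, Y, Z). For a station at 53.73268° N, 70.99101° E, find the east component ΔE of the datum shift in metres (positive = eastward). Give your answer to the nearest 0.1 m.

At φ = 53.73268°, λ = 70.99101°: sin φ = 0.806266, cos φ = 0.591553, sin λ = 0.945467, cos λ = 0.325717.
ΔE = −sin λ·ΔX + cos λ·ΔY = −(0.945467)·(-340.8) + (0.325717)·(-403.1) = 190.92 m.

ΔE = 190.9 m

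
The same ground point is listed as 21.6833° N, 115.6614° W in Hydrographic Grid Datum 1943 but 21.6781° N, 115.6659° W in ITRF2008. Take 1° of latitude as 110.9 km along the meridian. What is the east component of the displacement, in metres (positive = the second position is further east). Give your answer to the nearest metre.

ΔE = -464 m

Δφ = 21.6781° − 21.6833° = -0.0052°; Δλ = -115.6659° − -115.6614° = -0.0045°.
ΔN = Δφ × 110900 = -576.7 m; ΔE = Δλ × 110900 × cos(21.6833°) = -0.0045 × 110900 × 0.929240 = -463.7 m.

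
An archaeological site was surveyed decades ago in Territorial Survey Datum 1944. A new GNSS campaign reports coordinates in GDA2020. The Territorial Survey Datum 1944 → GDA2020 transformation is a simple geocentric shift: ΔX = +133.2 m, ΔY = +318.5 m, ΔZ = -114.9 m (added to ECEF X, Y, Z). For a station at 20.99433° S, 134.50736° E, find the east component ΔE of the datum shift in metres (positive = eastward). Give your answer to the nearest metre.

ΔE = -318 m

At φ = -20.99433°, λ = 134.50736°: sin φ = -0.358276, cos φ = 0.933616, sin λ = 0.713160, cos λ = -0.701001.
ΔE = −sin λ·ΔX + cos λ·ΔY = −(0.713160)·(133.2) + (-0.701001)·(318.5) = -318.26 m.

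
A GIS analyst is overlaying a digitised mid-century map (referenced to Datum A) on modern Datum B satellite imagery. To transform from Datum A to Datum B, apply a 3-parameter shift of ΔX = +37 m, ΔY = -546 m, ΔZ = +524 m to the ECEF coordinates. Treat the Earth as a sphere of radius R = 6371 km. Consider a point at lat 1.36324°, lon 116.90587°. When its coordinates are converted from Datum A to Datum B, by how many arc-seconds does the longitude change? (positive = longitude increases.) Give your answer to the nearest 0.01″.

sin φ = 0.023791, cos φ = 0.999717, sin λ = 0.891751, cos λ = -0.452526.
East component: ΔE = −sin λ·ΔX + cos λ·ΔY = −(0.891751)(37) + (-0.452526)(-546) = 214.08 m.
1° of latitude spans πR/180 = 111195 m; at latitude φ, 1° of longitude spans that × cos φ = 111163.5 m, so Δλ = 214.08 / 111163.5 × 3600 = 6.933″.

Δλ = 6.93″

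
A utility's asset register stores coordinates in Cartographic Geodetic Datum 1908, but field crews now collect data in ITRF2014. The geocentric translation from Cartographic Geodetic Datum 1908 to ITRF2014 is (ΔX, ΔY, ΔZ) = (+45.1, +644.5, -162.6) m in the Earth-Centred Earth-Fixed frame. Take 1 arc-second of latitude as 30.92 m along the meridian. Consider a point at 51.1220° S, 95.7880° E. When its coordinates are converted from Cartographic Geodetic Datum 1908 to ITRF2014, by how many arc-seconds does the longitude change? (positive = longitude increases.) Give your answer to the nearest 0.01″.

sin φ = -0.778484, cos φ = 0.627664, sin λ = 0.994902, cos λ = -0.100848.
East component: ΔE = −sin λ·ΔX + cos λ·ΔY = −(0.994902)(45.1) + (-0.100848)(644.5) = -109.87 m.
1° of latitude spans 3600 × 30.92 = 111312 m; at latitude φ, 1° of longitude spans that × cos φ = 69866.6 m, so Δλ = -109.87 / 69866.6 × 3600 = -5.661″.

Δλ = -5.66″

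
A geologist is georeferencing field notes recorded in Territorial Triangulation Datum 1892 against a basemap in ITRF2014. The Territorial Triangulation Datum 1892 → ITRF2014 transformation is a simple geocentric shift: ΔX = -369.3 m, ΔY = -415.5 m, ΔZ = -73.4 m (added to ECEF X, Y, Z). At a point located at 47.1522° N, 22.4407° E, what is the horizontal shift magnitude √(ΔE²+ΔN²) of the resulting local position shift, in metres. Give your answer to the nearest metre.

399 m

At φ = 47.1522°, λ = 22.4407°: sin φ = 0.733163, cos φ = 0.680053, sin λ = 0.381727, cos λ = 0.924275.
ΔE = −sin λ·ΔX + cos λ·ΔY = −(0.381727)·(-369.3) + (0.924275)·(-415.5) = -243.06 m.
ΔN = −sin φ cos λ·ΔX − sin φ sin λ·ΔY + cos φ·ΔZ = −(0.733163)(0.924275)(-369.3) − (0.733163)(0.381727)(-415.5) + (0.680053)(-73.4) = 316.62 m.
Horizontal magnitude = √(ΔE² + ΔN²) = √((-243.06)² + 316.62²) = 399.16 m.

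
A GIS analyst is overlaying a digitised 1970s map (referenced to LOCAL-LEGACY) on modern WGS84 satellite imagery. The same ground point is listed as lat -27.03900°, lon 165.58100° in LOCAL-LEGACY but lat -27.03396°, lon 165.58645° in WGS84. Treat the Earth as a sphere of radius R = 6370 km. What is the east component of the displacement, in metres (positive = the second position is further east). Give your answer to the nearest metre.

Δφ = -27.03396° − -27.03900° = +0.00504°; Δλ = 165.58645° − 165.58100° = +0.00545°.
1° along a meridian = πR/180 = 111177 m.
ΔN = Δφ × 111177 = 560.3 m; ΔE = Δλ × 111177 × cos(-27.03900°) = +0.00545 × 111177 × 0.890697 = 539.7 m.

ΔE = 540 m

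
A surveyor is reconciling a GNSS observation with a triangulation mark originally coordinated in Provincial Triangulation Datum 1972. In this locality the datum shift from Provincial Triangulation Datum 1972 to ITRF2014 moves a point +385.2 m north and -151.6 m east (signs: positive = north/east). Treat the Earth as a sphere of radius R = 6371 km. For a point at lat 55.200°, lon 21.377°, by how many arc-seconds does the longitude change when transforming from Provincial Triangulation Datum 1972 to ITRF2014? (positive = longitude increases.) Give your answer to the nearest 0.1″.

At latitude 55.200°, cos φ = 0.570714.
One radian of longitude at latitude φ spans R cos φ, so Δλ = ΔE / (R cos φ) = -151.6 / (6371000 × 0.570714) = -4.1694e-05 rad = -8.600″.

Δλ = -8.6″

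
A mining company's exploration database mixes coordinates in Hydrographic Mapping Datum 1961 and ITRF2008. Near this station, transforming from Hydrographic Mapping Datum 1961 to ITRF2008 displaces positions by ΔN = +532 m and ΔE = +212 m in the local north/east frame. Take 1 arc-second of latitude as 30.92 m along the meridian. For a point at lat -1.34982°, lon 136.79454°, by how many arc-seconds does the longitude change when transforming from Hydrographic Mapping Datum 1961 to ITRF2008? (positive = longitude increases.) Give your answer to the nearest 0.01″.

Δλ = 6.86″

At latitude -1.34982°, cos φ = 0.999723.
1″ of longitude at this latitude = 30.92 × cos φ = 30.9114 m, so Δλ = 212.0 / 30.9114 = 6.858″.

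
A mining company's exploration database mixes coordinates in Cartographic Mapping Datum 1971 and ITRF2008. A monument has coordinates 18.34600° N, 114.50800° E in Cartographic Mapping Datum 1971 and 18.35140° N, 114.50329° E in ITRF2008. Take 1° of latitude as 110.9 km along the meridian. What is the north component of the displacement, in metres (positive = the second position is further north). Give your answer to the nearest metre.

ΔN = 599 m

Δφ = 18.35140° − 18.34600° = +0.00540°; Δλ = 114.50329° − 114.50800° = -0.00471°.
ΔN = Δφ × 110900 = 598.9 m; ΔE = Δλ × 110900 × cos(18.34600°) = -0.00471 × 110900 × 0.949173 = -495.8 m.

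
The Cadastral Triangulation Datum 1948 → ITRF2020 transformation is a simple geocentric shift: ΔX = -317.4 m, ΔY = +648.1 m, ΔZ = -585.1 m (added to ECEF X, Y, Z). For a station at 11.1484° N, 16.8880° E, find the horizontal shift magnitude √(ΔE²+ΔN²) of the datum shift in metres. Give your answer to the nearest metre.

At φ = 11.1484°, λ = 16.8880°: sin φ = 0.193351, cos φ = 0.981130, sin λ = 0.290502, cos λ = 0.956874.
ΔE = −sin λ·ΔX + cos λ·ΔY = −(0.290502)·(-317.4) + (0.956874)·(648.1) = 712.36 m.
ΔN = −sin φ cos λ·ΔX − sin φ sin λ·ΔY + cos φ·ΔZ = −(0.193351)(0.956874)(-317.4) − (0.193351)(0.290502)(648.1) + (0.981130)(-585.1) = -551.74 m.
Horizontal magnitude = √(ΔE² + ΔN²) = √(712.36² + (-551.74)²) = 901.04 m.

901 m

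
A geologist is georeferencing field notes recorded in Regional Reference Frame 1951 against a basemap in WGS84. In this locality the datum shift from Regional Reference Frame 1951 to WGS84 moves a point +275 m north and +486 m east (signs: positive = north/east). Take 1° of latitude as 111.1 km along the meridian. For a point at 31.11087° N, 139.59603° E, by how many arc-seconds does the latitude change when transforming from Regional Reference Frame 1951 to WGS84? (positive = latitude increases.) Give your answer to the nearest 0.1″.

Δφ = 8.9″

1° of latitude = 111.1 km, so Δφ = 275.0 / 111100 = 0.0024752° = 8.911″.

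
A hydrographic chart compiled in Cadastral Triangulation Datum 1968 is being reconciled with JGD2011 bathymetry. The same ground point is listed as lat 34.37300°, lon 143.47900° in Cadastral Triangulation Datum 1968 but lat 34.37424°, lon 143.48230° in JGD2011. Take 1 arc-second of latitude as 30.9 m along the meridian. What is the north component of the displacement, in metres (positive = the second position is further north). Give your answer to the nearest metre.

Δφ = 34.37424° − 34.37300° = +0.00124°; Δλ = 143.48230° − 143.47900° = +0.00330°.
1° of latitude = 3600 × 30.90 = 111240 m.
ΔN = Δφ × 111240 = 137.9 m; ΔE = Δλ × 111240 × cos(34.37300°) = +0.00330 × 111240 × 0.825380 = 303.0 m.

ΔN = 138 m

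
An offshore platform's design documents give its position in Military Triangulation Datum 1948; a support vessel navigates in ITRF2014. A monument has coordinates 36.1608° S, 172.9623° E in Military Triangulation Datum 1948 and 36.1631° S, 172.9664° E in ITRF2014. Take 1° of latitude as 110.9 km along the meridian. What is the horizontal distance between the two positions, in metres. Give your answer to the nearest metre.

447 m

Δφ = -36.1631° − -36.1608° = -0.0023°; Δλ = 172.9664° − 172.9623° = +0.0041°.
ΔN = Δφ × 110900 = -255.1 m; ΔE = Δλ × 110900 × cos(-36.1608°) = +0.0041 × 110900 × 0.807364 = 367.1 m.
Distance = √(ΔE² + ΔN²) = √(367.1² + (-255.1)²) = 447.0 m.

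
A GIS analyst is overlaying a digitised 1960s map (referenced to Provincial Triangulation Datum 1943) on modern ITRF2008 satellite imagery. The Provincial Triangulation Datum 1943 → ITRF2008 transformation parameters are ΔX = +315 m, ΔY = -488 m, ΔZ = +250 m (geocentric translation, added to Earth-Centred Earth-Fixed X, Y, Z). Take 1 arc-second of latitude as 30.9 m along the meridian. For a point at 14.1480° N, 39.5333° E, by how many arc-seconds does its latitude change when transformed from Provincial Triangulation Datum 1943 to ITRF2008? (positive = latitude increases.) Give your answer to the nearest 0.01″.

Δφ = 8.38″

sin φ = 0.244427, cos φ = 0.969668, sin λ = 0.636527, cos λ = 0.771255.
North component: ΔN = −sin φ cos λ·ΔX − sin φ sin λ·ΔY + cos φ·ΔZ = −(0.244427)(0.771255)(315) − (0.244427)(0.636527)(-488) + (0.969668)(250) = 258.96 m.
1° of latitude spans 3600 × 30.90 = 111240 m, so Δφ = 258.96 / 111240 × 3600 = 8.381″.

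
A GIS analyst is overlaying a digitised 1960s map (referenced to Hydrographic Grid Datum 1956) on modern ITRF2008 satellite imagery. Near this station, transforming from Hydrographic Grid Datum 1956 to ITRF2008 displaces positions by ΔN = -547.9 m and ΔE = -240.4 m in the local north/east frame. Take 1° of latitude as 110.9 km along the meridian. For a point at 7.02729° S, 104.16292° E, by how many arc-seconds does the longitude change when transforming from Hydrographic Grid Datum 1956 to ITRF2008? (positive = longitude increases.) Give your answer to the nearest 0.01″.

Δλ = -7.86″

At latitude -7.02729°, cos φ = 0.992488.
1° of longitude at this latitude = 110.9 × cos φ = 110.07 km, so Δλ = -240.4 / 110066.9 = -0.0021841° = -7.863″.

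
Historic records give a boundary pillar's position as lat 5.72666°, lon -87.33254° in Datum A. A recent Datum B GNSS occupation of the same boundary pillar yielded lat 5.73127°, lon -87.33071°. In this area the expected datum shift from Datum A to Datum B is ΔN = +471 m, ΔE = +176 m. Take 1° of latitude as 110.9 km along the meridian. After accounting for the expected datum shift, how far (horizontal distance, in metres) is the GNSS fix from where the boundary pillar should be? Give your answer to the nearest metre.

48 m

Observed coordinate differences: Δφ = +0.00461°, Δλ = +0.00183°.
Converting to metres (1° lat = 110900 m, cos φ = 0.995009): observed ΔN = 511.2 m, observed ΔE = 201.9 m.
Subtracting the expected shift leaves a residual of 511.2 − (471) = 40.2 m north and 201.9 − (176) = 25.9 m east.
Residual distance = √(40.2² + 25.9²) = 47.9 m.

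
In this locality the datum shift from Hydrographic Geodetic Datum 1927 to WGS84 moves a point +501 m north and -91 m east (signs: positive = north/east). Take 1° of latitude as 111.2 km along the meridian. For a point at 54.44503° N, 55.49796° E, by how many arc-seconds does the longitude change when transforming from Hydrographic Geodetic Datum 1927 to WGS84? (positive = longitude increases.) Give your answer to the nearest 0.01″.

Δλ = -5.07″

At latitude 54.44503°, cos φ = 0.581484.
1° of longitude at this latitude = 111.2 × cos φ = 64.66 km, so Δλ = -91.0 / 64661.0 = -0.0014073° = -5.066″.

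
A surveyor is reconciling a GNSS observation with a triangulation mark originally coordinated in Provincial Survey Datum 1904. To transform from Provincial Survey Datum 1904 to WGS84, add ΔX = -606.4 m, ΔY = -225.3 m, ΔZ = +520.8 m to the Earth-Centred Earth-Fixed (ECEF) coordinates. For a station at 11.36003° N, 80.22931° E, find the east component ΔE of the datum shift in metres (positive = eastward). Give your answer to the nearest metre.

The local east axis at (φ, λ) is (−sin λ, cos λ, 0), so ΔE = −sin(80.22931°)·(-606.4) + cos(80.22931°)·(-225.3) = 559.37 m.

ΔE = 559 m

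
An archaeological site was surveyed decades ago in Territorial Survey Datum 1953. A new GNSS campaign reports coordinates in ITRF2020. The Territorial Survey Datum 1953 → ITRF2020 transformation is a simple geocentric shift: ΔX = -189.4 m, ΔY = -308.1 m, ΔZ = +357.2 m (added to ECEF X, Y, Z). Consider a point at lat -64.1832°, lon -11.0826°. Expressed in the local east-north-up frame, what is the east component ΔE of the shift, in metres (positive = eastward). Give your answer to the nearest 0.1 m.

At φ = -64.1832°, λ = -11.0826°: sin φ = -0.900191, cos φ = 0.435495, sin λ = -0.192224, cos λ = 0.981351.
ΔE = −sin λ·ΔX + cos λ·ΔY = −(-0.192224)·(-189.4) + (0.981351)·(-308.1) = -338.76 m.

ΔE = -338.8 m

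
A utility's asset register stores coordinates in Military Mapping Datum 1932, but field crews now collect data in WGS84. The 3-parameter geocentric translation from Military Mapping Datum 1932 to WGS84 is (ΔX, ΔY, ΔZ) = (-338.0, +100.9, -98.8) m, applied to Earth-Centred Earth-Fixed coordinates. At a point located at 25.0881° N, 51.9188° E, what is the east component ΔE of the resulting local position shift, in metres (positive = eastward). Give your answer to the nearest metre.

The local east axis at (φ, λ) is (−sin λ, cos λ, 0), so ΔE = −sin(51.9188°)·(-338.0) + cos(51.9188°)·100.9 = 328.29 m.

ΔE = 328 m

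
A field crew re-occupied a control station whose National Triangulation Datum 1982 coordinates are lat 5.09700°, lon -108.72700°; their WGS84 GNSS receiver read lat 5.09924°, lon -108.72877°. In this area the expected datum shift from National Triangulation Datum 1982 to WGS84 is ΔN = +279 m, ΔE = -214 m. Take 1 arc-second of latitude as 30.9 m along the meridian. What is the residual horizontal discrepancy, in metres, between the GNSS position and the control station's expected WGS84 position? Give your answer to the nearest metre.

Observed coordinate differences: Δφ = +0.00224°, Δλ = -0.00177°.
Converting to metres (1° lat = 111240 m, cos φ = 0.996046): observed ΔN = 249.2 m, observed ΔE = -196.1 m.
Subtracting the expected shift leaves a residual of 249.2 − (279) = -29.8 m north and -196.1 − (-214) = 17.9 m east.
Residual distance = √((-29.8)² + 17.9²) = 34.8 m.

35 m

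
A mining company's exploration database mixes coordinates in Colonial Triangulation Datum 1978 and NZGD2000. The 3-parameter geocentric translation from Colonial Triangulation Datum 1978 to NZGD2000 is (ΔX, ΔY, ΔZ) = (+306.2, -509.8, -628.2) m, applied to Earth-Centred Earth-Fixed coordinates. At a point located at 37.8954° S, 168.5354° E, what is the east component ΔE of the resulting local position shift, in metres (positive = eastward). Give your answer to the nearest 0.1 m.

At φ = -37.8954°, λ = 168.5354°: sin φ = -0.614222, cos φ = 0.789133, sin λ = 0.198762, cos λ = -0.980048.
ΔE = −sin λ·ΔX + cos λ·ΔY = −(0.198762)·(306.2) + (-0.980048)·(-509.8) = 438.77 m.

ΔE = 438.8 m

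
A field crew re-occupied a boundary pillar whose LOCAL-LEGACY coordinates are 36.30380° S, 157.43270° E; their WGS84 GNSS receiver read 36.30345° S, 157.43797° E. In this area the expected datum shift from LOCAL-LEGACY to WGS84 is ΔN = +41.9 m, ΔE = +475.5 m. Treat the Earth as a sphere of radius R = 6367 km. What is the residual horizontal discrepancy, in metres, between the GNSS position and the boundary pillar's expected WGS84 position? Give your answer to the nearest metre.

Observed coordinate differences: Δφ = +0.00035°, Δλ = +0.00527°.
Converting to metres (1° lat = 111125 m, cos φ = 0.805889): observed ΔN = 38.9 m, observed ΔE = 472.0 m.
Subtracting the expected shift leaves a residual of 38.9 − (41.9) = -3.0 m north and 472.0 − (475.5) = -3.5 m east.
Residual distance = √((-3.0)² + (-3.5)²) = 4.7 m.

5 m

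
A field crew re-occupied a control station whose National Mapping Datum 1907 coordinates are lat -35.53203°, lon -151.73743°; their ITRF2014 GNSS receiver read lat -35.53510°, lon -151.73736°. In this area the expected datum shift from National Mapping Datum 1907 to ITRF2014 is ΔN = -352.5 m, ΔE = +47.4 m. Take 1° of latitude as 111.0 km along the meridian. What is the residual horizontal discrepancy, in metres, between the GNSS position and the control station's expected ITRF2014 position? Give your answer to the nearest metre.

Observed coordinate differences: Δφ = -0.00307°, Δλ = +0.00007°.
Converting to metres (1° lat = 111000 m, cos φ = 0.813791): observed ΔN = -340.8 m, observed ΔE = 6.3 m.
Subtracting the expected shift leaves a residual of -340.8 − (-352.5) = 11.7 m north and 6.3 − (47.4) = -41.1 m east.
Residual distance = √(11.7² + (-41.1)²) = 42.7 m.

43 m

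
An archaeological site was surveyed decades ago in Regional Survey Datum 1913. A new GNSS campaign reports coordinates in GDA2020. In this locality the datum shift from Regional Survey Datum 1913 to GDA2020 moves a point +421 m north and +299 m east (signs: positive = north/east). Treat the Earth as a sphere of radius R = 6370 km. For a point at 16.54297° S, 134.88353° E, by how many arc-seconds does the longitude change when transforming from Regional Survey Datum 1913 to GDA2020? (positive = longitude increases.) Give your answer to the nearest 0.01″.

At latitude -16.54297°, cos φ = 0.958606.
One radian of longitude at latitude φ spans R cos φ, so Δλ = ΔE / (R cos φ) = 299.0 / (6370000 × 0.958606) = 4.8966e-05 rad = 10.100″.

Δλ = 10.10″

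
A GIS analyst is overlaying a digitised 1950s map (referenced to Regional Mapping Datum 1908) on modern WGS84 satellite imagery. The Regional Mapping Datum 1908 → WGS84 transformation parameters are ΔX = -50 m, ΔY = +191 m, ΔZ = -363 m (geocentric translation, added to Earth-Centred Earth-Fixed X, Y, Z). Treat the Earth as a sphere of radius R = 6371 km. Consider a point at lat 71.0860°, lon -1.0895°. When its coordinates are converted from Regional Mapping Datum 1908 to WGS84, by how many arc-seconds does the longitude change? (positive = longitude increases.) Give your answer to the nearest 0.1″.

Δλ = 19.0″

sin φ = 0.946006, cos φ = 0.324149, sin λ = -0.019014, cos λ = 0.999819.
East component: ΔE = −sin λ·ΔX + cos λ·ΔY = −(-0.019014)(-50) + (0.999819)(191) = 190.01 m.
1° of latitude spans πR/180 = 111195 m; at latitude φ, 1° of longitude spans that × cos φ = 36043.7 m, so Δλ = 190.01 / 36043.7 × 3600 = 18.978″.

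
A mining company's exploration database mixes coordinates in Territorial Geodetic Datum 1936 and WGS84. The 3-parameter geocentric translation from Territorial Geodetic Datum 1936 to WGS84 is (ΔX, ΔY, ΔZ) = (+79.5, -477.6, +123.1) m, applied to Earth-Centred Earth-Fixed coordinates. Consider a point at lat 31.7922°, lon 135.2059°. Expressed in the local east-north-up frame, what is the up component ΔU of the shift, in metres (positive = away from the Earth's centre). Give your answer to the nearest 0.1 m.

ΔU = -269.1 m

At φ = 31.7922°, λ = 135.2059°: sin φ = 0.526840, cos φ = 0.849964, sin λ = 0.704561, cos λ = -0.709643.
ΔU = cos φ cos λ·ΔX + cos φ sin λ·ΔY + sin φ·ΔZ = (0.849964)(-0.709643)(79.5) + (0.849964)(0.704561)(-477.6) + (0.526840)(123.1) = -269.11 m.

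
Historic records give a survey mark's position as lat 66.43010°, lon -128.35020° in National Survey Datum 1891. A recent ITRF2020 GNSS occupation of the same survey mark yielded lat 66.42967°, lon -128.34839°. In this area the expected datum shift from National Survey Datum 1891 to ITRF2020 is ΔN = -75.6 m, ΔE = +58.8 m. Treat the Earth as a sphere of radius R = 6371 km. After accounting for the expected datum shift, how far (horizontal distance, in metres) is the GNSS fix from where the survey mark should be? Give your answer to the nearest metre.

Observed coordinate differences: Δφ = -0.00043°, Δλ = +0.00181°.
Converting to metres (1° lat = 111195 m, cos φ = 0.399868): observed ΔN = -47.8 m, observed ΔE = 80.5 m.
Subtracting the expected shift leaves a residual of -47.8 − (-75.6) = 27.8 m north and 80.5 − (58.8) = 21.7 m east.
Residual distance = √(27.8² + 21.7²) = 35.2 m.

35 m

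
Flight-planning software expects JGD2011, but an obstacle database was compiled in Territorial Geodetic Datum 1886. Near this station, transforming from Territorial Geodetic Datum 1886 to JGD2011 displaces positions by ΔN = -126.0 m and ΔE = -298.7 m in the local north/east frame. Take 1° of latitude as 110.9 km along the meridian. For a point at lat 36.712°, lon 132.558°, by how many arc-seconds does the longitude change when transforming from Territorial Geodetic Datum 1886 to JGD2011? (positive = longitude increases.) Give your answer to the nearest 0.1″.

Δλ = -12.1″

At latitude 36.712°, cos φ = 0.801650.
1° of longitude at this latitude = 110.9 × cos φ = 88.90 km, so Δλ = -298.7 / 88903.0 = -0.0033598° = -12.095″.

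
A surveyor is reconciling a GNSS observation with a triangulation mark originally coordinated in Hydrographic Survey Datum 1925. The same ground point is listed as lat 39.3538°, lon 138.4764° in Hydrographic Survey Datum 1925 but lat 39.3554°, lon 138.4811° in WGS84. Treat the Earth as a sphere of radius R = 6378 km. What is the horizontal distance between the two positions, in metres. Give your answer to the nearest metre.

Δφ = 39.3554° − 39.3538° = +0.0016°; Δλ = 138.4811° − 138.4764° = +0.0047°.
1° along a meridian = πR/180 = 111317 m.
ΔN = Δφ × 111317 = 178.1 m; ΔE = Δλ × 111317 × cos(39.3538°) = +0.0047 × 111317 × 0.773245 = 404.6 m.
Distance = √(ΔE² + ΔN²) = √(404.6² + 178.1²) = 442.0 m.

442 m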